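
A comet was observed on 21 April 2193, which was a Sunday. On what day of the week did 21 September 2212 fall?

Monday

Day-of-year of April 21, 2193: 111.
Day-of-year of September 21, 2212: 265.
2193 has 365 days, so 365 − 111 = 254 days remain in 2193.
Full years 2194–2211: 15 common + 3 leap = 15×365 + 3×366 = 6573 days.
Total: 254 + 6573 + 265 = 7092 days.
7092 mod 7 = 1, so 1 day after Sunday is Monday.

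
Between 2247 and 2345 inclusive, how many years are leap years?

24

Years divisible by 4: 2248, 2252, …, 2344 — 25 in all.
Of these, 2300 is divisible by 100 but not 400, so not leap.
Leap years: 25 − 1 = 24.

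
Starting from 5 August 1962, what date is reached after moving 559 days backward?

23 January 1961

Count 559 days before August 5, 1962:
January 23, 1961 → January 23, 1962: 365 days.
January 1962: 31 − 23 = 8 days remain.
Then February 1962 (28), March (31), April (30), May (31), June (30), July (31): 28 + 31 + 30 + 31 + 30 + 31 = 181 days.
August 1–5, 1962: 5 days.
Residual: 194 days.
Total: 559 days.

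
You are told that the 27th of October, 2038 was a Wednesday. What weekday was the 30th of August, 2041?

Day-of-year of October 27, 2038: 300.
Day-of-year of August 30, 2041: 242.
2038 has 365 days, so 365 − 300 = 65 days remain in 2038.
Full years: 2039: 365; 2040: 366. Sum = 731.
Total: 65 + 731 + 242 = 1038 days.
1038 mod 7 = 2, so 2 days after Wednesday is Friday.

Friday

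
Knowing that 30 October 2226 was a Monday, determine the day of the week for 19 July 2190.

Monday

Count forward from the earlier date (July 19, 2190) to the later (October 30, 2226):
From July 19, 2190 to July 19, 2226: 36 years, of which 8 contain a Feb 29 — 28×365 + 8×366 = 13148 days.
(2200 is not a leap year (divisible by 100 but not 400).)
July 2226: 31 − 19 = 12 days remain.
Then August (31), September (30): 31 + 30 = 61 days.
October 1–30, 2226: 30 days.
Residual: 103 days.
Total: 13251 days.
13251 is a multiple of 7, so 19 July 2190 falls on the same weekday: Monday.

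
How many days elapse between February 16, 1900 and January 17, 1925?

From February 16, 1900 to February 16, 1924: 24 years, of which 5 contain a Feb 29 — 19×365 + 5×366 = 8765 days.
(1900 is not a leap year (divisible by 100 but not 400).)
February 1924: 29 − 16 = 13 days remain (1924 is a leap year, so February has 29 days).
Then 10 full months totalling 306 days.
January 1–17, 1925: 17 days.
Residual: 336 days.
Total: 9101 days.

9101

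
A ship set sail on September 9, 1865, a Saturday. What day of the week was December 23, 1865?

Saturday

September 1865: 30 − 9 = 21 days remain.
Then October (31), November (30): 31 + 30 = 61 days.
December 1–23, 1865: 23 days.
Total: 21 + 61 + 23 = 105 days.
105 is a multiple of 7, so December 23, 1865 falls on the same weekday: Saturday.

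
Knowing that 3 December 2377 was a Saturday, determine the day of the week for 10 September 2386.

From December 3, 2377 to December 3, 2385: 8 years, of which 2 contain a Feb 29 — 6×365 + 2×366 = 2922 days.
December 2385: 31 − 3 = 28 days remain.
Then January (31), February 2386 (28), March (31), April (30), May (31), June (30), July (31), August (31): 31 + 28 + 31 + 30 + 31 + 30 + 31 + 31 = 243 days.
September 1–10, 2386: 10 days.
Residual: 281 days.
Total: 3203 days.
3203 mod 7 = 4, so 4 days after Saturday is Wednesday.

Wednesday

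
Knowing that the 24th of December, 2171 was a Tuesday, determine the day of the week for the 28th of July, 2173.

Wednesday

December 2171: 31 − 24 = 7 days remain.
Then 18 full months totalling 547 days.
July 1–28, 2173: 28 days.
Total: 7 + 547 + 28 = 582 days.
582 mod 7 = 1, so 1 day after Tuesday is Wednesday.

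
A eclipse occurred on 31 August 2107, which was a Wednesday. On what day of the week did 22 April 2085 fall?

Count forward from the earlier date (April 22, 2085) to the later (August 31, 2107):
From April 22, 2085 to April 22, 2107: 22 years, of which 4 contain a Feb 29 — 18×365 + 4×366 = 8034 days.
(2100 is not a leap year (divisible by 100 but not 400).)
April 2107: 30 − 22 = 8 days remain.
Then May (31), June (30), July (31): 31 + 30 + 31 = 92 days.
August 1–31, 2107: 31 days.
Residual: 131 days.
Total: 8165 days.
8165 mod 7 = 3, so 3 days before Wednesday is Sunday.

Sunday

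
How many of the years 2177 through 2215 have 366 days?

8

Years divisible by 4 in [2177, 2215]: 2180, 2184, 2188, 2192, 2196, 2200, 2204, 2208, 2212.
Of these, 2200 is divisible by 100 but not 400, so not leap.
Leap years: 9 − 1 = 8.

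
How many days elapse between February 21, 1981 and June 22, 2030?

18018

From February 21, 1981 to February 21, 2030: 49 years, of which 12 contain a Feb 29 — 37×365 + 12×366 = 17897 days.
(2000 is a leap year (divisible by 400).)
February 2030: 28 − 21 = 7 days remain (2030 is not a leap year, so February has 28 days).
Then March (31), April (30), May (31): 31 + 30 + 31 = 92 days.
June 1–22, 2030: 22 days.
Residual: 121 days.
Total: 18018 days.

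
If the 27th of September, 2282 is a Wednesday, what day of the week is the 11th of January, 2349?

Tuesday

Day-of-year of September 27, 2282: 270.
Day-of-year of January 11, 2349: 11.
2282 has 365 days, so 365 − 270 = 95 days remain in 2282.
Full years 2283–2348: 50 common + 16 leap = 50×365 + 16×366 = 24106 days.
Total: 95 + 24106 + 11 = 24212 days.
24212 mod 7 = 6, so 6 days after Wednesday is Tuesday.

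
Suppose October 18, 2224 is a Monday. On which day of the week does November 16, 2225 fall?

Day-of-year of October 18, 2224: 292.
Day-of-year of November 16, 2225: 320.
2224 has 366 days, so 366 − 292 = 74 days remain in 2224.
Total: 74 + 320 = 394 days.
394 mod 7 = 2, so 2 days after Monday is Wednesday.

Wednesday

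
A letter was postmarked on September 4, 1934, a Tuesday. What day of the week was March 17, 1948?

Wednesday

From September 4, 1934 to September 4, 1947: 13 years, of which 3 contain a Feb 29 — 10×365 + 3×366 = 4748 days.
September 1947: 30 − 4 = 26 days remain.
Then October (31), November (30), December (31), January (31), February 1948 (29): 31 + 30 + 31 + 31 + 29 = 152 days.
March 1–17, 1948: 17 days.
Residual: 195 days.
Total: 4943 days.
4943 mod 7 = 1, so 1 day after Tuesday is Wednesday.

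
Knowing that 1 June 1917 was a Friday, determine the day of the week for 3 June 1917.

Within June 1917: 3 − 1 = 2 days.
2 mod 7 = 2, so 2 days after Friday is Sunday.

Sunday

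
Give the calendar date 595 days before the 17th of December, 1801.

the 1st of May, 1800

Count 595 days before December 17, 1801:
May 1, 1800 → May 1, 1801: 365 days.
May 1801: 31 − 1 = 30 days remain.
Then June (30), July (31), August (31), September (30), October (31), November (30): 30 + 31 + 31 + 30 + 31 + 30 = 183 days.
December 1–17, 1801: 17 days.
Residual: 230 days.
Total: 595 days.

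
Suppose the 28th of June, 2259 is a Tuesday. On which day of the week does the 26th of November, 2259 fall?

Saturday

June 2259: 30 − 28 = 2 days remain.
Then July (31), August (31), September (30), October (31): 31 + 31 + 30 + 31 = 123 days.
November 1–26, 2259: 26 days.
Total: 2 + 123 + 26 = 151 days.
151 mod 7 = 4, so 4 days after Tuesday is Saturday.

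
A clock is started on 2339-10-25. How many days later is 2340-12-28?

430

October 25, 2339 → October 25, 2340: 366 days (2340 is a leap year).
October 2340: 31 − 25 = 6 days remain.
Then November (30): 30 days.
December 1–28, 2340: 28 days.
Residual: 64 days.
Total: 430 days.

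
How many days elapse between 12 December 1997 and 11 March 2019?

7759

From December 12, 1997 to December 12, 2018: 21 years, of which 5 contain a Feb 29 — 16×365 + 5×366 = 7670 days.
(2000 is a leap year (divisible by 400).)
December 2018: 31 − 12 = 19 days remain.
Then January (31), February 2019 (28): 31 + 28 = 59 days.
March 1–11, 2019: 11 days.
Residual: 89 days.
Total: 7759 days.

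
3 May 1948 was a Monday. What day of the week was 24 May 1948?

Monday

Within May 1948: 24 − 3 = 21 days.
21 is a multiple of 7, so 24 May 1948 falls on the same weekday: Monday.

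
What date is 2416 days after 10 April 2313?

21 November 2319

Count 2416 days after April 10, 2313:
April 10, 2313 → April 10, 2314: 365 days.
April 10, 2314 → April 10, 2315: 365 days.
April 10, 2315 → April 10, 2316: 366 days (2316 is a leap year).
April 10, 2316 → April 10, 2317: 365 days.
April 10, 2317 → April 10, 2318: 365 days.
April 10, 2318 → April 10, 2319: 365 days.
April 2319: 30 − 10 = 20 days remain.
Then May (31), June (30), July (31), August (31), September (30), October (31): 31 + 30 + 31 + 31 + 30 + 31 = 184 days.
November 1–21, 2319: 21 days.
Residual: 225 days.
Total: 2416 days.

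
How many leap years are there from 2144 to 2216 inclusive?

18

Years divisible by 4: 2144, 2148, …, 2216 — 19 in all.
Of these, 2200 is divisible by 100 but not 400, so not leap.
Leap years: 19 − 1 = 18.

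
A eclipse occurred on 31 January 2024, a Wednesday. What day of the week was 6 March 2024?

Wednesday

January 2024: 31 − 31 = 0 days remain.
Then February 2024 (29): 29 days.
March 1–6, 2024: 6 days.
Total: 0 + 29 + 6 = 35 days.
35 is a multiple of 7, so 6 March 2024 falls on the same weekday: Wednesday.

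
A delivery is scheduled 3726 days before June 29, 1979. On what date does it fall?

April 16, 1969

Count 3726 days before June 29, 1979:
From April 16, 1969 to April 16, 1979: 10 years, of which 2 contain a Feb 29 — 8×365 + 2×366 = 3652 days.
April 1979: 30 − 16 = 14 days remain.
Then May (31): 31 days.
June 1–29, 1979: 29 days.
Residual: 74 days.
Total: 3726 days.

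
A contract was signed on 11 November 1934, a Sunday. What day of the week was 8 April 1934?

Sunday

Count forward from the earlier date (April 8, 1934) to the later (November 11, 1934):
April 1934: 30 − 8 = 22 days remain.
Then May (31), June (30), July (31), August (31), September (30), October (31): 31 + 30 + 31 + 31 + 30 + 31 = 184 days.
November 1–11, 1934: 11 days.
Total: 22 + 184 + 11 = 217 days.
217 is a multiple of 7, so 8 April 1934 falls on the same weekday: Sunday.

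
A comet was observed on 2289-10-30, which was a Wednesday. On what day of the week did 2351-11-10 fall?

Saturday

From October 30, 2289 to October 30, 2351: 62 years, of which 14 contain a Feb 29 — 48×365 + 14×366 = 22644 days.
(2300 is not a leap year (divisible by 100 but not 400).)
October 2351: 31 − 30 = 1 day remains.
November 1–10, 2351: 10 days.
Residual: 11 days.
Total: 22655 days.
22655 mod 7 = 3, so 3 days after Wednesday is Saturday.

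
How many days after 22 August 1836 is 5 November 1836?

August 1836: 31 − 22 = 9 days remain.
Then September (30), October (31): 30 + 31 = 61 days.
November 1–5, 1836: 5 days.
Total: 9 + 61 + 5 = 75 days.

75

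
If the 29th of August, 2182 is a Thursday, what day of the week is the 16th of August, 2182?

Count forward from the earlier date (August 16, 2182) to the later (August 29, 2182):
Within August 2182: 29 − 16 = 13 days.
13 mod 7 = 6, so 6 days before Thursday is Friday.

Friday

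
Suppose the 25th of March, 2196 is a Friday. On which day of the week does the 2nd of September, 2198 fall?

March 25, 2196 → March 25, 2197: 365 days.
March 25, 2197 → March 25, 2198: 365 days.
March 2198: 31 − 25 = 6 days remain.
Then April (30), May (31), June (30), July (31), August (31): 30 + 31 + 30 + 31 + 31 = 153 days.
September 1–2, 2198: 2 days.
Residual: 161 days.
Total: 891 days.
891 mod 7 = 2, so 2 days after Friday is Sunday.

Sunday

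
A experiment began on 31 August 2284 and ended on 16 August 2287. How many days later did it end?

Day-of-year of August 31, 2284: 244.
Day-of-year of August 16, 2287: 228.
2284 has 366 days, so 366 − 244 = 122 days remain in 2284.
Full years: 2285: 365; 2286: 365. Sum = 730.
Total: 122 + 730 + 228 = 1080 days.

1080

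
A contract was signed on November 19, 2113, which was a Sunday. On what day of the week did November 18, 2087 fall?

Tuesday

Count forward from the earlier date (November 18, 2087) to the later (November 19, 2113):
From November 18, 2087 to November 18, 2113: 26 years, of which 6 contain a Feb 29 — 20×365 + 6×366 = 9496 days.
(2100 is not a leap year (divisible by 100 but not 400).)
Within November 2113: 19 − 18 = 1 day.
Total: 9497 days.
9497 mod 7 = 5, so 5 days before Sunday is Tuesday.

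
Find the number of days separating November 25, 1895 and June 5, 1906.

From November 25, 1895 to November 25, 1905: 10 years, of which 2 contain a Feb 29 — 8×365 + 2×366 = 3652 days.
(1900 is not a leap year (divisible by 100 but not 400).)
November 1905: 30 − 25 = 5 days remain.
Then December (31), January (31), February 1906 (28), March (31), April (30), May (31): 31 + 31 + 28 + 31 + 30 + 31 = 182 days.
June 1–5, 1906: 5 days.
Residual: 192 days.
Total: 3844 days.

3844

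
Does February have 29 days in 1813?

1813 is not a leap year.

No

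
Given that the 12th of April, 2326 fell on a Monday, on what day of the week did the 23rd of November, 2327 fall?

April 12, 2326 → April 12, 2327: 365 days.
April 2327: 30 − 12 = 18 days remain.
Then May (31), June (30), July (31), August (31), September (30), October (31): 31 + 30 + 31 + 31 + 30 + 31 = 184 days.
November 1–23, 2327: 23 days.
Residual: 225 days.
Total: 590 days.
590 mod 7 = 2, so 2 days after Monday is Wednesday.

Wednesday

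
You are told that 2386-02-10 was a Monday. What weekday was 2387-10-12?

February 10, 2386 → February 10, 2387: 365 days.
February 2387: 28 − 10 = 18 days remain (2387 is not a leap year, so February has 28 days).
Then March (31), April (30), May (31), June (30), July (31), August (31), September (30): 31 + 30 + 31 + 30 + 31 + 31 + 30 = 214 days.
October 1–12, 2387: 12 days.
Residual: 244 days.
Total: 609 days.
609 is a multiple of 7, so 2387-10-12 falls on the same weekday: Monday.

Monday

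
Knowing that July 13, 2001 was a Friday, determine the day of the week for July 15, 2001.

Within July 2001: 15 − 13 = 2 days.
2 mod 7 = 2, so 2 days after Friday is Sunday.

Sunday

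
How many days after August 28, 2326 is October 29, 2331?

1888

Day-of-year of August 28, 2326: 240.
Day-of-year of October 29, 2331: 302.
2326 has 365 days, so 365 − 240 = 125 days remain in 2326.
Full years: 2327: 365; 2328: 366; 2329: 365; 2330: 365. Sum = 1461.
Total: 125 + 1461 + 302 = 1888 days.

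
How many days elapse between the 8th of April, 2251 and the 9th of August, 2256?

April 8, 2251 → April 8, 2252: 366 days (2252 is a leap year).
April 8, 2252 → April 8, 2253: 365 days.
April 8, 2253 → April 8, 2254: 365 days.
April 8, 2254 → April 8, 2255: 365 days.
April 8, 2255 → April 8, 2256: 366 days (2256 is a leap year).
April 2256: 30 − 8 = 22 days remain.
Then May (31), June (30), July (31): 31 + 30 + 31 = 92 days.
August 1–9, 2256: 9 days.
Residual: 123 days.
Total: 1950 days.

1950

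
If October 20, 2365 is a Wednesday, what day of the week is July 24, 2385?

Day-of-year of October 20, 2365: 293.
Day-of-year of July 24, 2385: 205.
2365 has 365 days, so 365 − 293 = 72 days remain in 2365.
Full years 2366–2384: 14 common + 5 leap = 14×365 + 5×366 = 6940 days.
Total: 72 + 6940 + 205 = 7217 days.
7217 is a multiple of 7, so July 24, 2385 falls on the same weekday: Wednesday.

Wednesday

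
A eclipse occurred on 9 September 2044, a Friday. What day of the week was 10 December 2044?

September 2044: 30 − 9 = 21 days remain.
Then October (31), November (30): 31 + 30 = 61 days.
December 1–10, 2044: 10 days.
Total: 21 + 61 + 10 = 92 days.
92 mod 7 = 1, so 1 day after Friday is Saturday.

Saturday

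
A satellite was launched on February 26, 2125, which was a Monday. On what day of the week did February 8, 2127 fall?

Saturday

Day-of-year of February 26, 2125: 57.
Day-of-year of February 8, 2127: 39.
2125 has 365 days, so 365 − 57 = 308 days remain in 2125.
Full years: 2126: 365. Sum = 365.
Total: 308 + 365 + 39 = 712 days.
712 mod 7 = 5, so 5 days after Monday is Saturday.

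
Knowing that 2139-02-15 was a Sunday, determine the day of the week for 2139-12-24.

Thursday

February 2139: 28 − 15 = 13 days remain (2139 is not a leap year, so February has 28 days).
Then 9 full months totalling 275 days.
December 1–24, 2139: 24 days.
Total: 13 + 275 + 24 = 312 days.
312 mod 7 = 4, so 4 days after Sunday is Thursday.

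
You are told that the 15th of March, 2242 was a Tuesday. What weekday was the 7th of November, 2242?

Monday

March 2242: 31 − 15 = 16 days remain.
Then April (30), May (31), June (30), July (31), August (31), September (30), October (31): 30 + 31 + 30 + 31 + 31 + 30 + 31 = 214 days.
November 1–7, 2242: 7 days.
Total: 16 + 214 + 7 = 237 days.
237 mod 7 = 6, so 6 days after Tuesday is Monday.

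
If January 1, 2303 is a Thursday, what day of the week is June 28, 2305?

Wednesday

Day-of-year of January 1, 2303: 1.
Day-of-year of June 28, 2305: 179.
2303 has 365 days, so 365 − 1 = 364 days remain in 2303.
Full years: 2304: 366. Sum = 366.
Total: 364 + 366 + 179 = 909 days.
909 mod 7 = 6, so 6 days after Thursday is Wednesday.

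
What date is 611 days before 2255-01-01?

2253-04-30

Count 611 days before January 1, 2255:
Day-of-year of April 30, 2253: 120.
Day-of-year of January 1, 2255: 1.
2253 has 365 days, so 365 − 120 = 245 days remain in 2253.
Full years: 2254: 365. Sum = 365.
Total: 245 + 365 + 1 = 611 days.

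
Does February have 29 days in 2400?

Yes

2400 is a leap year (divisible by 400).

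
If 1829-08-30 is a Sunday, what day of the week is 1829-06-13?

Saturday

Count forward from the earlier date (June 13, 1829) to the later (August 30, 1829):
June 1829: 30 − 13 = 17 days remain.
Then July (31): 31 days.
August 1–30, 1829: 30 days.
Total: 17 + 31 + 30 = 78 days.
78 mod 7 = 1, so 1 day before Sunday is Saturday.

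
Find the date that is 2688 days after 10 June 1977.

19 October 1984

Count 2688 days after June 10, 1977:
From June 10, 1977 to June 10, 1984: 7 years, of which 2 contain a Feb 29 — 5×365 + 2×366 = 2557 days.
June 1984: 30 − 10 = 20 days remain.
Then July (31), August (31), September (30): 31 + 31 + 30 = 92 days.
October 1–19, 1984: 19 days.
Residual: 131 days.
Total: 2688 days.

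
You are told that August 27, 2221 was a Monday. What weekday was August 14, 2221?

Count forward from the earlier date (August 14, 2221) to the later (August 27, 2221):
Within August 2221: 27 − 14 = 13 days.
13 mod 7 = 6, so 6 days before Monday is Tuesday.

Tuesday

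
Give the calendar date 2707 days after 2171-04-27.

2178-09-24

Count 2707 days after April 27, 2171:
From April 27, 2171 to April 27, 2178: 7 years, of which 2 contain a Feb 29 — 5×365 + 2×366 = 2557 days.
April 2178: 30 − 27 = 3 days remain.
Then May (31), June (30), July (31), August (31): 31 + 30 + 31 + 31 = 123 days.
September 1–24, 2178: 24 days.
Residual: 150 days.
Total: 2707 days.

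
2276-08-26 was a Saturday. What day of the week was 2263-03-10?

Count forward from the earlier date (March 10, 2263) to the later (August 26, 2276):
Day-of-year of March 10, 2263: 69.
Day-of-year of August 26, 2276: 239.
2263 has 365 days, so 365 − 69 = 296 days remain in 2263.
Full years 2264–2275: 9 common + 3 leap = 9×365 + 3×366 = 4383 days.
Total: 296 + 4383 + 239 = 4918 days.
4918 mod 7 = 4, so 4 days before Saturday is Tuesday.

Tuesday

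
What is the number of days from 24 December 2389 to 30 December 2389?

6

Within December 2389: 30 − 24 = 6 days.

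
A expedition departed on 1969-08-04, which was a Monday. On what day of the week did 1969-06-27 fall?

Friday

Count forward from the earlier date (June 27, 1969) to the later (August 4, 1969):
June 1969: 30 − 27 = 3 days remain.
Then July (31): 31 days.
August 1–4, 1969: 4 days.
Total: 3 + 31 + 4 = 38 days.
38 mod 7 = 3, so 3 days before Monday is Friday.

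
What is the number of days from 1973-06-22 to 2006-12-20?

12234

Day-of-year of June 22, 1973: 173.
Day-of-year of December 20, 2006: 354.
1973 has 365 days, so 365 − 173 = 192 days remain in 1973.
Full years 1974–2005: 24 common + 8 leap = 24×365 + 8×366 = 11688 days.
Total: 192 + 11688 + 354 = 12234 days.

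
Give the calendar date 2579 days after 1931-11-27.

1938-12-19

Count 2579 days after November 27, 1931:
Day-of-year of November 27, 1931: 331.
Day-of-year of December 19, 1938: 353.
1931 has 365 days, so 365 − 331 = 34 days remain in 1931.
Full years: 1932: 366; 1933: 365; 1934: 365; 1935: 365; 1936: 366; 1937: 365. Sum = 2192.
Total: 34 + 2192 + 353 = 2579 days.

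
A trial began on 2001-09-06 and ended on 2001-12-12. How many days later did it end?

97

September 2001: 30 − 6 = 24 days remain.
Then October (31), November (30): 31 + 30 = 61 days.
December 1–12, 2001: 12 days.
Total: 24 + 61 + 12 = 97 days.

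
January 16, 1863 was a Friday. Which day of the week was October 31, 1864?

January 16, 1863 → January 16, 1864: 365 days.
January 1864: 31 − 16 = 15 days remain.
Then February 1864 (29), March (31), April (30), May (31), June (30), July (31), August (31), September (30): 29 + 31 + 30 + 31 + 30 + 31 + 31 + 30 = 243 days.
October 1–31, 1864: 31 days.
Residual: 289 days.
Total: 654 days.
654 mod 7 = 3, so 3 days after Friday is Monday.

Monday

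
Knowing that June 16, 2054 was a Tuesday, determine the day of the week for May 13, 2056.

Saturday

Day-of-year of June 16, 2054: 167.
Day-of-year of May 13, 2056: 134.
2054 has 365 days, so 365 − 167 = 198 days remain in 2054.
Full years: 2055: 365. Sum = 365.
Total: 198 + 365 + 134 = 697 days.
697 mod 7 = 4, so 4 days after Tuesday is Saturday.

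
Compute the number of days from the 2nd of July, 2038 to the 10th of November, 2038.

July 2038: 31 − 2 = 29 days remain.
Then August (31), September (30), October (31): 31 + 30 + 31 = 92 days.
November 1–10, 2038: 10 days.
Total: 29 + 92 + 10 = 131 days.

131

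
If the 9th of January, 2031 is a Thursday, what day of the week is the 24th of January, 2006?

Tuesday

Count forward from the earlier date (January 24, 2006) to the later (January 9, 2031):
From January 24, 2006 to January 24, 2030: 24 years, of which 6 contain a Feb 29 — 18×365 + 6×366 = 8766 days.
January 2030: 31 − 24 = 7 days remain.
Then 11 full months totalling 334 days.
January 1–9, 2031: 9 days.
Residual: 350 days.
Total: 9116 days.
9116 mod 7 = 2, so 2 days before Thursday is Tuesday.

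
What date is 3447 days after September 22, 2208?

March 1, 2218

Count 3447 days after September 22, 2208:
Day-of-year of September 22, 2208: 266.
Day-of-year of March 1, 2218: 60.
2208 has 366 days, so 366 − 266 = 100 days remain in 2208.
Full years 2209–2217: 7 common + 2 leap = 7×365 + 2×366 = 3287 days.
Total: 100 + 3287 + 60 = 3447 days.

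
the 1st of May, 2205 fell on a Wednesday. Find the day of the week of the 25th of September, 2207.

Friday

May 1, 2205 → May 1, 2206: 365 days.
May 1, 2206 → May 1, 2207: 365 days.
May 2207: 31 − 1 = 30 days remain.
Then June (30), July (31), August (31): 30 + 31 + 31 = 92 days.
September 1–25, 2207: 25 days.
Residual: 147 days.
Total: 877 days.
877 mod 7 = 2, so 2 days after Wednesday is Friday.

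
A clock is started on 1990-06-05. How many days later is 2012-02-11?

Day-of-year of June 5, 1990: 156.
Day-of-year of February 11, 2012: 42.
1990 has 365 days, so 365 − 156 = 209 days remain in 1990.
Full years 1991–2011: 16 common + 5 leap = 16×365 + 5×366 = 7670 days.
Total: 209 + 7670 + 42 = 7921 days.

7921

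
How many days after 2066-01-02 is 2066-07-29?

208

January 2066: 31 − 2 = 29 days remain.
Then February 2066 (28), March (31), April (30), May (31), June (30): 28 + 31 + 30 + 31 + 30 = 150 days.
July 1–29, 2066: 29 days.
Total: 29 + 150 + 29 = 208 days.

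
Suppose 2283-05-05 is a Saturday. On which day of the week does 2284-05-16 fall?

May 5, 2283 → May 5, 2284: 366 days (2284 is a leap year).
Within May 2284: 16 − 5 = 11 days.
Total: 377 days.
377 mod 7 = 6, so 6 days after Saturday is Friday.

Friday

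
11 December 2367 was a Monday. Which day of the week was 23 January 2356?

Monday

Count forward from the earlier date (January 23, 2356) to the later (December 11, 2367):
Day-of-year of January 23, 2356: 23.
Day-of-year of December 11, 2367: 345.
2356 has 366 days, so 366 − 23 = 343 days remain in 2356.
Full years 2357–2366: 8 common + 2 leap = 8×365 + 2×366 = 3652 days.
Total: 343 + 3652 + 345 = 4340 days.
4340 is a multiple of 7, so 23 January 2356 falls on the same weekday: Monday.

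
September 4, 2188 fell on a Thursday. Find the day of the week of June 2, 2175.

Friday

Count forward from the earlier date (June 2, 2175) to the later (September 4, 2188):
From June 2, 2175 to June 2, 2188: 13 years, of which 4 contain a Feb 29 — 9×365 + 4×366 = 4749 days.
June 2188: 30 − 2 = 28 days remain.
Then July (31), August (31): 31 + 31 = 62 days.
September 1–4, 2188: 4 days.
Residual: 94 days.
Total: 4843 days.
4843 mod 7 = 6, so 6 days before Thursday is Friday.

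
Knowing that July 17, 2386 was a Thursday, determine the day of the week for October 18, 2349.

Count forward from the earlier date (October 18, 2349) to the later (July 17, 2386):
From October 18, 2349 to October 18, 2385: 36 years, of which 9 contain a Feb 29 — 27×365 + 9×366 = 13149 days.
October 2385: 31 − 18 = 13 days remain.
Then November (30), December (31), January (31), February 2386 (28), March (31), April (30), May (31), June (30): 30 + 31 + 31 + 28 + 31 + 30 + 31 + 30 = 242 days.
July 1–17, 2386: 17 days.
Residual: 272 days.
Total: 13421 days.
13421 mod 7 = 2, so 2 days before Thursday is Tuesday.

Tuesday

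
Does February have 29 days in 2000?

Yes

2000 is a leap year (divisible by 400).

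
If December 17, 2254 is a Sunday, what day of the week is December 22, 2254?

Friday

Within December 2254: 22 − 17 = 5 days.
5 mod 7 = 5, so 5 days after Sunday is Friday.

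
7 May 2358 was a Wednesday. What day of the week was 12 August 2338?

Friday

Count forward from the earlier date (August 12, 2338) to the later (May 7, 2358):
From August 12, 2338 to August 12, 2357: 19 years, of which 5 contain a Feb 29 — 14×365 + 5×366 = 6940 days.
August 2357: 31 − 12 = 19 days remain.
Then September (30), October (31), November (30), December (31), January (31), February 2358 (28), March (31), April (30): 30 + 31 + 30 + 31 + 31 + 28 + 31 + 30 = 242 days.
May 1–7, 2358: 7 days.
Residual: 268 days.
Total: 7208 days.
7208 mod 7 = 5, so 5 days before Wednesday is Friday.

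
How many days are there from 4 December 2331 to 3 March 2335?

December 4, 2331 → December 4, 2332: 366 days (2332 is a leap year).
December 4, 2332 → December 4, 2333: 365 days.
December 4, 2333 → December 4, 2334: 365 days.
December 2334: 31 − 4 = 27 days remain.
Then January (31), February 2335 (28): 31 + 28 = 59 days.
March 1–3, 2335: 3 days.
Residual: 89 days.
Total: 1185 days.

1185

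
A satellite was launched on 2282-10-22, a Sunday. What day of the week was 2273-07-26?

Saturday

Count forward from the earlier date (July 26, 2273) to the later (October 22, 2282):
Day-of-year of July 26, 2273: 207.
Day-of-year of October 22, 2282: 295.
2273 has 365 days, so 365 − 207 = 158 days remain in 2273.
Full years 2274–2281: 6 common + 2 leap = 6×365 + 2×366 = 2922 days.
Total: 158 + 2922 + 295 = 3375 days.
3375 mod 7 = 1, so 1 day before Sunday is Saturday.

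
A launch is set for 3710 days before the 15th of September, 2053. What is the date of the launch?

the 20th of July, 2043

Count 3710 days before September 15, 2053:
From July 20, 2043 to July 20, 2053: 10 years, of which 3 contain a Feb 29 — 7×365 + 3×366 = 3653 days.
July 2053: 31 − 20 = 11 days remain.
Then August (31): 31 days.
September 1–15, 2053: 15 days.
Residual: 57 days.
Total: 3710 days.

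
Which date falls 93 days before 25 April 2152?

23 January 2152

Count 93 days before April 25, 2152:
January 2152: 31 − 23 = 8 days remain.
Then February 2152 (29), March (31): 29 + 31 = 60 days.
April 1–25, 2152: 25 days.
Total: 8 + 60 + 25 = 93 days.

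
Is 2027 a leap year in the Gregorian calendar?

2027 is not a leap year.

No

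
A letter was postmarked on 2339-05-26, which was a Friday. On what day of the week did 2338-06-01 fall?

Wednesday

Count forward from the earlier date (June 1, 2338) to the later (May 26, 2339):
Day-of-year of June 1, 2338: 152.
Day-of-year of May 26, 2339: 146.
2338 has 365 days, so 365 − 152 = 213 days remain in 2338.
Total: 213 + 146 = 359 days.
359 mod 7 = 2, so 2 days before Friday is Wednesday.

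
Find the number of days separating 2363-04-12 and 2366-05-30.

1144

Day-of-year of April 12, 2363: 102.
Day-of-year of May 30, 2366: 150.
2363 has 365 days, so 365 − 102 = 263 days remain in 2363.
Full years: 2364: 366; 2365: 365. Sum = 731.
Total: 263 + 731 + 150 = 1144 days.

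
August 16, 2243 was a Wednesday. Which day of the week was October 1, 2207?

Thursday

Count forward from the earlier date (October 1, 2207) to the later (August 16, 2243):
Day-of-year of October 1, 2207: 274.
Day-of-year of August 16, 2243: 228.
2207 has 365 days, so 365 − 274 = 91 days remain in 2207.
Full years 2208–2242: 26 common + 9 leap = 26×365 + 9×366 = 12784 days.
Total: 91 + 12784 + 228 = 13103 days.
13103 mod 7 = 6, so 6 days before Wednesday is Thursday.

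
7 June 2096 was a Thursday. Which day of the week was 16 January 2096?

Monday

Count forward from the earlier date (January 16, 2096) to the later (June 7, 2096):
January 2096: 31 − 16 = 15 days remain.
Then February 2096 (29), March (31), April (30), May (31): 29 + 31 + 30 + 31 = 121 days.
June 1–7, 2096: 7 days.
Total: 15 + 121 + 7 = 143 days.
143 mod 7 = 3, so 3 days before Thursday is Monday.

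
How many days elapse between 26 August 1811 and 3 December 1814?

Day-of-year of August 26, 1811: 238.
Day-of-year of December 3, 1814: 337.
1811 has 365 days, so 365 − 238 = 127 days remain in 1811.
Full years: 1812: 366; 1813: 365. Sum = 731.
Total: 127 + 731 + 337 = 1195 days.

1195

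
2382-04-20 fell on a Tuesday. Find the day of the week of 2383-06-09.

April 2382: 30 − 20 = 10 days remain.
Then 13 full months totalling 396 days.
June 1–9, 2383: 9 days.
Total: 10 + 396 + 9 = 415 days.
415 mod 7 = 2, so 2 days after Tuesday is Thursday.

Thursday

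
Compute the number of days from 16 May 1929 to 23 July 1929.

May 1929: 31 − 16 = 15 days remain.
Then June (30): 30 days.
July 1–23, 1929: 23 days.
Total: 15 + 30 + 23 = 68 days.

68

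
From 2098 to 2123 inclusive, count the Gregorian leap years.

Years divisible by 4 in [2098, 2123]: 2100, 2104, 2108, 2112, 2116, 2120.
Of these, 2100 is divisible by 100 but not 400, so not leap.
Leap years: 6 − 1 = 5.

5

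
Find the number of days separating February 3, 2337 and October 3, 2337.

242

February 2337: 28 − 3 = 25 days remain (2337 is not a leap year, so February has 28 days).
Then March (31), April (30), May (31), June (30), July (31), August (31), September (30): 31 + 30 + 31 + 30 + 31 + 31 + 30 = 214 days.
October 1–3, 2337: 3 days.
Total: 25 + 214 + 3 = 242 days.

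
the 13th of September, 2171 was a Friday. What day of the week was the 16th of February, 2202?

Day-of-year of September 13, 2171: 256.
Day-of-year of February 16, 2202: 47.
2171 has 365 days, so 365 − 256 = 109 days remain in 2171.
Full years 2172–2201: 23 common + 7 leap = 23×365 + 7×366 = 10957 days.
Total: 109 + 10957 + 47 = 11113 days.
11113 mod 7 = 4, so 4 days after Friday is Tuesday.

Tuesday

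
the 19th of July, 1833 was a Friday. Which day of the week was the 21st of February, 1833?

Thursday

Count forward from the earlier date (February 21, 1833) to the later (July 19, 1833):
February 1833: 28 − 21 = 7 days remain (1833 is not a leap year, so February has 28 days).
Then March (31), April (30), May (31), June (30): 31 + 30 + 31 + 30 = 122 days.
July 1–19, 1833: 19 days.
Total: 7 + 122 + 19 = 148 days.
148 mod 7 = 1, so 1 day before Friday is Thursday.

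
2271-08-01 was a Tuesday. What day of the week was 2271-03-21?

Count forward from the earlier date (March 21, 2271) to the later (August 1, 2271):
March 2271: 31 − 21 = 10 days remain.
Then April (30), May (31), June (30), July (31): 30 + 31 + 30 + 31 = 122 days.
August 1, 2271: 1 day.
Total: 10 + 122 + 1 = 133 days.
133 is a multiple of 7, so 2271-03-21 falls on the same weekday: Tuesday.

Tuesday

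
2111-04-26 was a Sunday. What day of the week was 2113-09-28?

Thursday

April 26, 2111 → April 26, 2112: 366 days (2112 is a leap year).
April 26, 2112 → April 26, 2113: 365 days.
April 2113: 30 − 26 = 4 days remain.
Then May (31), June (30), July (31), August (31): 31 + 30 + 31 + 31 = 123 days.
September 1–28, 2113: 28 days.
Residual: 155 days.
Total: 886 days.
886 mod 7 = 4, so 4 days after Sunday is Thursday.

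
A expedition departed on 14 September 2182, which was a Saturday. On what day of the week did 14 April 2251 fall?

Day-of-year of September 14, 2182: 257.
Day-of-year of April 14, 2251: 104.
2182 has 365 days, so 365 − 257 = 108 days remain in 2182.
Full years 2183–2250: 52 common + 16 leap = 52×365 + 16×366 = 24836 days.
Total: 108 + 24836 + 104 = 25048 days.
25048 mod 7 = 2, so 2 days after Saturday is Monday.

Monday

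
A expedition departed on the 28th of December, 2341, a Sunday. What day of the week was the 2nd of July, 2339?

Count forward from the earlier date (July 2, 2339) to the later (December 28, 2341):
Day-of-year of July 2, 2339: 183.
Day-of-year of December 28, 2341: 362.
2339 has 365 days, so 365 − 183 = 182 days remain in 2339.
Full years: 2340: 366. Sum = 366.
Total: 182 + 366 + 362 = 910 days.
910 is a multiple of 7, so the 2nd of July, 2339 falls on the same weekday: Sunday.

Sunday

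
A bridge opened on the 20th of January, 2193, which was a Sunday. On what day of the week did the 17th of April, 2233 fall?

Wednesday

From January 20, 2193 to January 20, 2233: 40 years, of which 9 contain a Feb 29 — 31×365 + 9×366 = 14609 days.
(2200 is not a leap year (divisible by 100 but not 400).)
January 2233: 31 − 20 = 11 days remain.
Then February 2233 (28), March (31): 28 + 31 = 59 days.
April 1–17, 2233: 17 days.
Residual: 87 days.
Total: 14696 days.
14696 mod 7 = 3, so 3 days after Sunday is Wednesday.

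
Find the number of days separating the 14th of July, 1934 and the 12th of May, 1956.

Day-of-year of July 14, 1934: 195.
Day-of-year of May 12, 1956: 133.
1934 has 365 days, so 365 − 195 = 170 days remain in 1934.
Full years 1935–1955: 16 common + 5 leap = 16×365 + 5×366 = 7670 days.
Total: 170 + 7670 + 133 = 7973 days.

7973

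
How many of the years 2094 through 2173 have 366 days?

Years divisible by 4: 2096, 2100, …, 2172 — 20 in all.
Of these, 2100 is divisible by 100 but not 400, so not leap.
Leap years: 20 − 1 = 19.

19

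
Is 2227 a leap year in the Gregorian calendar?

No

2227 is not a leap year.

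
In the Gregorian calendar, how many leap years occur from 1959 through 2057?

25

Years divisible by 4: 1960, 1964, …, 2056 — 25 in all.
2000 is divisible by 400, so still leap.
No century exceptions apply. Count: 25.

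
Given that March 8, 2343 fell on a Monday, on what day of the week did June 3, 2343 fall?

Thursday

March 2343: 31 − 8 = 23 days remain.
Then April (30), May (31): 30 + 31 = 61 days.
June 1–3, 2343: 3 days.
Total: 23 + 61 + 3 = 87 days.
87 mod 7 = 3, so 3 days after Monday is Thursday.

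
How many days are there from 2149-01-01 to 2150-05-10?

Day-of-year of January 1, 2149: 1.
Day-of-year of May 10, 2150: 130.
2149 has 365 days, so 365 − 1 = 364 days remain in 2149.
Total: 364 + 130 = 494 days.

494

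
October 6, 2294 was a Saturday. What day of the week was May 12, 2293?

Friday

Count forward from the earlier date (May 12, 2293) to the later (October 6, 2294):
May 12, 2293 → May 12, 2294: 365 days.
May 2294: 31 − 12 = 19 days remain.
Then June (30), July (31), August (31), September (30): 30 + 31 + 31 + 30 = 122 days.
October 1–6, 2294: 6 days.
Residual: 147 days.
Total: 512 days.
512 mod 7 = 1, so 1 day before Saturday is Friday.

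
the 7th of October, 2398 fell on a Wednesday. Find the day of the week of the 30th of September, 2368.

Count forward from the earlier date (September 30, 2368) to the later (October 7, 2398):
From September 30, 2368 to September 30, 2398: 30 years, of which 7 contain a Feb 29 — 23×365 + 7×366 = 10957 days.
September 2398: 30 − 30 = 0 days remain.
October 1–7, 2398: 7 days.
Residual: 7 days.
Total: 10964 days.
10964 mod 7 = 2, so 2 days before Wednesday is Monday.

Monday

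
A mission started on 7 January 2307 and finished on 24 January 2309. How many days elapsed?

748

Day-of-year of January 7, 2307: 7.
Day-of-year of January 24, 2309: 24.
2307 has 365 days, so 365 − 7 = 358 days remain in 2307.
Full years: 2308: 366. Sum = 366.
Total: 358 + 366 + 24 = 748 days.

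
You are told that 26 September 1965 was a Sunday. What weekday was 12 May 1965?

Count forward from the earlier date (May 12, 1965) to the later (September 26, 1965):
May 1965: 31 − 12 = 19 days remain.
Then June (30), July (31), August (31): 30 + 31 + 31 = 92 days.
September 1–26, 1965: 26 days.
Total: 19 + 92 + 26 = 137 days.
137 mod 7 = 4, so 4 days before Sunday is Wednesday.

Wednesday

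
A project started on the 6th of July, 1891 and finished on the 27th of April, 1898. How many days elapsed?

2487

Day-of-year of July 6, 1891: 187.
Day-of-year of April 27, 1898: 117.
1891 has 365 days, so 365 − 187 = 178 days remain in 1891.
Full years: 1892: 366; 1893: 365; 1894: 365; 1895: 365; 1896: 366; 1897: 365. Sum = 2192.
Total: 178 + 2192 + 117 = 2487 days.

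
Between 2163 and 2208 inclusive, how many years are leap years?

Years divisible by 4 in [2163, 2208]: 2164, 2168, 2172, 2176, 2180, 2184, 2188, 2192, 2196, 2200, 2204, 2208.
Of these, 2200 is divisible by 100 but not 400, so not leap.
Leap years: 12 − 1 = 11.

11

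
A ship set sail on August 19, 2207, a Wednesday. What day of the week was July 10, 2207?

Count forward from the earlier date (July 10, 2207) to the later (August 19, 2207):
July 2207: 31 − 10 = 21 days remain.
August 1–19, 2207: 19 days.
Total: 21 + 19 = 40 days.
40 mod 7 = 5, so 5 days before Wednesday is Friday.

Friday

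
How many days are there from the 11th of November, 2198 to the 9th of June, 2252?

19568

From November 11, 2198 to November 11, 2251: 53 years, of which 12 contain a Feb 29 — 41×365 + 12×366 = 19357 days.
(2200 is not a leap year (divisible by 100 but not 400).)
November 2251: 30 − 11 = 19 days remain.
Then December (31), January (31), February 2252 (29), March (31), April (30), May (31): 31 + 31 + 29 + 31 + 30 + 31 = 183 days.
June 1–9, 2252: 9 days.
Residual: 211 days.
Total: 19568 days.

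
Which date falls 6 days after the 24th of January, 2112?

the 30th of January, 2112

Count 6 days after January 24, 2112:
Within January 2112: 30 − 24 = 6 days.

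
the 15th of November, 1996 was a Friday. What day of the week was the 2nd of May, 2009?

From November 15, 1996 to November 15, 2008: 12 years, of which 3 contain a Feb 29 — 9×365 + 3×366 = 4383 days.
(2000 is a leap year (divisible by 400).)
November 2008: 30 − 15 = 15 days remain.
Then December (31), January (31), February 2009 (28), March (31), April (30): 31 + 31 + 28 + 31 + 30 = 151 days.
May 1–2, 2009: 2 days.
Residual: 168 days.
Total: 4551 days.
4551 mod 7 = 1, so 1 day after Friday is Saturday.

Saturday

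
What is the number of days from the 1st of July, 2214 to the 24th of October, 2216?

Day-of-year of July 1, 2214: 182.
Day-of-year of October 24, 2216: 298.
2214 has 365 days, so 365 − 182 = 183 days remain in 2214.
Full years: 2215: 365. Sum = 365.
Total: 183 + 365 + 298 = 846 days.

846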